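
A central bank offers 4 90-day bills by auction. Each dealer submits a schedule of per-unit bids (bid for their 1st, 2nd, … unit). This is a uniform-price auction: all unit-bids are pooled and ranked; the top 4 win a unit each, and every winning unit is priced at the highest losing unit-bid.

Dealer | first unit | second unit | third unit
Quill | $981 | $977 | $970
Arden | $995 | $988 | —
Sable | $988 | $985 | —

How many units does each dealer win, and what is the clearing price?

Arden 2, Sable 2; clearing price $981

Pooled unit-bids ranked (top 4): 995 (Arden-1), 988 (Arden-2), 988 (Sable-1), 985 (Sable-2)
The (k+1)-th unit-bid is $981.
Allocation: Arden 2, Sable 2.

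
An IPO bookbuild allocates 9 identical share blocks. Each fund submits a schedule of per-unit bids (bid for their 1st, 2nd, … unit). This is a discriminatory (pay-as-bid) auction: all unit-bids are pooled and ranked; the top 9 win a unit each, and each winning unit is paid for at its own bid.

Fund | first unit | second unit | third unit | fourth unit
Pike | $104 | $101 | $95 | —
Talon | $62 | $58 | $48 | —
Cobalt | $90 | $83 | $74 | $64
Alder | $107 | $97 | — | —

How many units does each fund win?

Merging the schedules and taking the best 9: 107 (Alder-1), 104 (Pike-1), 101 (Pike-2), 97 (Alder-2), 95 (Pike-3), 90 (Cobalt-1), 83 (Cobalt-2), 74 (Cobalt-3), 64 (Cobalt-4)
Next rejected bid: $62 (not a price — pay-as-bid).
Allocation: Alder 2, Cobalt 4, Pike 3.

Alder 2, Cobalt 4, Pike 3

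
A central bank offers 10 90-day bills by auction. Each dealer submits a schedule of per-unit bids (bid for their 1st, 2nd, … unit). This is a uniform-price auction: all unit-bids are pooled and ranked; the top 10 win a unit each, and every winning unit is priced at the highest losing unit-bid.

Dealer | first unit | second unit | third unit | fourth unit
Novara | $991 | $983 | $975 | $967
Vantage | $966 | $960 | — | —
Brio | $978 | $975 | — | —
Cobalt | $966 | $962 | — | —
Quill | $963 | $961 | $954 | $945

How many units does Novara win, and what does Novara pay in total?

Novara: 4 units, pays $3,844

Pooled unit-bids ranked (top 10): 991 (Novara-1), 983 (Novara-2), 978 (Brio-1), 975 (Novara-3), 975 (Brio-2), 967 (Novara-4), 966 (Vantage-1), 966 (Cobalt-1), 963 (Quill-1), 962 (Cobalt-2)
Highest rejected unit-bid = $961.
Novara wins 4 unit(s) at $961 each.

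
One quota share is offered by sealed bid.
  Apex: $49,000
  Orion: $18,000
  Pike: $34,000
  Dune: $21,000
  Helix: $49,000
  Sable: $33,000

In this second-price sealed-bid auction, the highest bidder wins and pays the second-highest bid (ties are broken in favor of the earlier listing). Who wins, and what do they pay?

Second-price sealed-bid auction: the highest bidder wins and pays the second-highest bid.
Bids ranked: 49,000 (Apex) > 49,000 (Helix) > 34,000 (Pike) > 33,000 (Sable) > 21,000 (Dune) > 18,000 (Orion)
Tie at $49,000 → Apex wins by tie-break.
Apex is highest; pays the second-highest bid, $49,000.

Apex pays $49,000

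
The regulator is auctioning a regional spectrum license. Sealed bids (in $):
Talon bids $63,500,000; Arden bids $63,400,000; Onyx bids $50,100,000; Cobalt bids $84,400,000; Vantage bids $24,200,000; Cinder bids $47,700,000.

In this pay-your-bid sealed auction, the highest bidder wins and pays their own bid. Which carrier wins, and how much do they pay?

Sorting bids: 84,400,000 (Cobalt) > 63,500,000 (Talon) > 63,400,000 (Arden) > 50,100,000 (Onyx) > 47,700,000 (Cinder) > 24,200,000 (Vantage)
Cobalt has the highest bid and pays exactly that: $84,400,000.

Cobalt pays $84,400,000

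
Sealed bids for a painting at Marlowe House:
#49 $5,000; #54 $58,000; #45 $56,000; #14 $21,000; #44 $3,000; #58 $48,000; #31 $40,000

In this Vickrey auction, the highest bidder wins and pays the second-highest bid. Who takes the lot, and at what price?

Bids ranked: 58,000 (#54) > 56,000 (#45) > 48,000 (#58) > 40,000 (#31) > 21,000 (#14) > 5,000 (#49) > …
#54 wins with the highest bid; price is set by the runner-up at $56,000.

#54 pays $56,000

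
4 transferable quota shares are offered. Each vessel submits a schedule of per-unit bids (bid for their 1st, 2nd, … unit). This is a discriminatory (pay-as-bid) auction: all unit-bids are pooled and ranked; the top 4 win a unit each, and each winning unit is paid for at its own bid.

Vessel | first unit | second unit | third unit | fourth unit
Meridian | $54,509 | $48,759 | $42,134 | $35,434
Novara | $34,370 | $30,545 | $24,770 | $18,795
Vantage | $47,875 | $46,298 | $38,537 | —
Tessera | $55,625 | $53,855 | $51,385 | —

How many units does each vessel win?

Meridian 1, Tessera 3

Pooled unit-bids ranked (top 4): 55,625 (Tessera-1), 54,509 (Meridian-1), 53,855 (Tessera-2), 51,385 (Tessera-3)
Next rejected bid: $48,759 (not a price — pay-as-bid).
Allocation: Meridian 1, Tessera 3.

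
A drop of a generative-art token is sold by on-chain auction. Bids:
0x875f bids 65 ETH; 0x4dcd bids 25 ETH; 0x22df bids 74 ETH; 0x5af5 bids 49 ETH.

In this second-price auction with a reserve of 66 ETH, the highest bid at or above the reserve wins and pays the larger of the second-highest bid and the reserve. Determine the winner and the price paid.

Bids ranked: 74 (0x22df) > 65 (0x875f) > 49 (0x5af5) > 25 (0x4dcd)
0x22df has the top bid at or above the reserve (74 ETH).
Second-highest bid 65 ETH is below the reserve 66 ETH, so the reserve binds → payment 66 ETH.

0x22df pays 66 ETH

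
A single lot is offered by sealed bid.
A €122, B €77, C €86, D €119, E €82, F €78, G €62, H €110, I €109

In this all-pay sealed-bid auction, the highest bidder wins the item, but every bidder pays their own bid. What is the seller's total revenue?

Total revenue: €845

All-pay sealed-bid auction: the highest bidder wins the item, but every bidder pays their own bid.
Bids in order: 122 (A) > 119 (D) > 110 (H) > 109 (I) > 86 (C) > 82 (E) > …
Every bidder forfeits their bid regardless of winning.
Revenue = 122 + 77 + 86 + 119 + 82 + 78 + 62 + 110 + 109 = €845.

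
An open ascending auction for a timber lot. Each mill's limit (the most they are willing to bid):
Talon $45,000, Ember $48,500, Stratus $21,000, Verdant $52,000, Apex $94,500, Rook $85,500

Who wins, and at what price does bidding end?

Limits ranked: 94,500 (Apex) > 85,500 (Rook) > 52,000 (Verdant) > 48,500 (Ember) > 45,000 (Talon) > 21,000 (Stratus)
Once the price passes $85,500, only Apex is left; the hammer falls at Rook's limit of $85,500.

Apex wins at $85,500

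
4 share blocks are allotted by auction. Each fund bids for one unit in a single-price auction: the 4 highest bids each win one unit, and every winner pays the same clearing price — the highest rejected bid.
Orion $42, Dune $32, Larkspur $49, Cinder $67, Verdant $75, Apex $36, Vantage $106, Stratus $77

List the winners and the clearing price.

Vantage, Stratus, Verdant, Cinder; each pays $49

Sorting: 106 (Vantage), 77 (Stratus), 75 (Verdant), 67 (Cinder), 49 (Larkspur), 42 (Orion), …
Winners (4 units): Vantage, Stratus, Verdant, Cinder.
Highest unsuccessful bid: $49 → clearing price.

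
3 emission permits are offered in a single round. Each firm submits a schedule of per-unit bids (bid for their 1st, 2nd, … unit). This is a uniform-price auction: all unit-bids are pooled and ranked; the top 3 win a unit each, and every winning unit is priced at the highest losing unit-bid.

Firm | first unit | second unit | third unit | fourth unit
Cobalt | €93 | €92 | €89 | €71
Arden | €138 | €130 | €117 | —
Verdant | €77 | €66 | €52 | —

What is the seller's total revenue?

Pooled unit-bids ranked (top 3): 138 (Arden-1), 130 (Arden-2), 117 (Arden-3)
Highest rejected unit-bid = €93.
Allocation: Arden 3. Every unit priced at €93.
Revenue = 3 × 93 = €279.

Total revenue: €279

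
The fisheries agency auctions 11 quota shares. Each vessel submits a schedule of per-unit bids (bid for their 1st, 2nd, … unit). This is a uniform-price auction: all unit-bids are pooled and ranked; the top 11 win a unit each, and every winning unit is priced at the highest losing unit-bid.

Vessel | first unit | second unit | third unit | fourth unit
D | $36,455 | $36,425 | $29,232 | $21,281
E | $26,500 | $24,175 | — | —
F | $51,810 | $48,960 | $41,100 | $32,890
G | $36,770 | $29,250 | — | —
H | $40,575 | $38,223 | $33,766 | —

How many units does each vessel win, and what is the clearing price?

D 2, F 4, G 2, H 3; clearing price $29,232

Merging the schedules and taking the best 11: 51,810 (F-1), 48,960 (F-2), 41,100 (F-3), 40,575 (H-1), 38,223 (H-2), 36,770 (G-1), 36,455 (D-1), 36,425 (D-2), 33,766 (H-3), 32,890 (F-4), 29,250 (G-2)
Highest rejected unit-bid = $29,232.
Allocation: D 2, F 4, G 2, H 3.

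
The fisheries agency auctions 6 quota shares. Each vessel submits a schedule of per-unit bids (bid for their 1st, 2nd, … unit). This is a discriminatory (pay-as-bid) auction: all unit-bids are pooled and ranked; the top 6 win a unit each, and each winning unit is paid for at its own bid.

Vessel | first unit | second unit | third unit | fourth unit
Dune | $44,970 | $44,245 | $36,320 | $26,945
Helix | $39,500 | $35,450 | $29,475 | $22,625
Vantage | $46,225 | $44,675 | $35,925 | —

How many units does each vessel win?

Merging the schedules and taking the best 6: 46,225 (Vantage-1), 44,970 (Dune-1), 44,675 (Vantage-2), 44,245 (Dune-2), 39,500 (Helix-1), 36,320 (Dune-3)
Next rejected bid: $35,925 (not a price — pay-as-bid).
Allocation: Dune 3, Helix 1, Vantage 2.

Dune 3, Helix 1, Vantage 2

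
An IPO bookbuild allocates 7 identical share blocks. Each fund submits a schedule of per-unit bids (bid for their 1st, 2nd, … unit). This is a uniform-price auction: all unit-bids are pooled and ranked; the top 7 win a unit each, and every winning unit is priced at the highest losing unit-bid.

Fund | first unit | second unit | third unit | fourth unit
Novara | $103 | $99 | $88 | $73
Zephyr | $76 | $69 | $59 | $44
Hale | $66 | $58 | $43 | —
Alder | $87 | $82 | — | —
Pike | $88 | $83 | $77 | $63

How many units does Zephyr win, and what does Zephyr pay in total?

Zephyr: 0 units, pays $0

Pooled unit-bids ranked (top 7): 103 (Novara-1), 99 (Novara-2), 88 (Novara-3), 88 (Pike-1), 87 (Alder-1), 83 (Pike-2), 82 (Alder-2)
Highest rejected unit-bid = $77.
Zephyr wins 0 unit(s) at $77 each.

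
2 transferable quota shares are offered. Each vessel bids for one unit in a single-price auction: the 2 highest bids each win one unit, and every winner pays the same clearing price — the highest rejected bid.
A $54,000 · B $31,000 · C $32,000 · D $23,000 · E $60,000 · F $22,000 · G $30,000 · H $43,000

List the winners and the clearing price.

Bids ranked high→low: 60,000 (E), 54,000 (A), 43,000 (H), 32,000 (C), …
Top 2: E, A.
Highest unsuccessful bid: $43,000 → clearing price.

E, A; each pays $43,000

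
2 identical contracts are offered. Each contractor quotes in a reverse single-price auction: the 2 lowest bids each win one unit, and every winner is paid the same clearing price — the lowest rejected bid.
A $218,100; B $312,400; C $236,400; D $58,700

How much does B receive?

Bids ranked low→high: 58,700 (D), 218,100 (A), 236,400 (C), 312,400 (B)
Lowest 2: D, A.
Clearing price = lowest rejected bid = $236,400.
B does not win → is paid $0.

B is paid $0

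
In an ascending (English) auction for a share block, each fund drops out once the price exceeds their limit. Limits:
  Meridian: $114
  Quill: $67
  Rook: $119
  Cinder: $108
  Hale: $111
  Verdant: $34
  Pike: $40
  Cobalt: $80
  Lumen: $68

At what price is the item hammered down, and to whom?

Limits in order: 119 (Rook) > 114 (Meridian) > 111 (Hale) > 108 (Cinder) > 80 (Cobalt) > 68 (Lumen) > …
Once the price passes $114, only Rook is left; the hammer falls at Meridian's limit of $114.

Rook wins at $114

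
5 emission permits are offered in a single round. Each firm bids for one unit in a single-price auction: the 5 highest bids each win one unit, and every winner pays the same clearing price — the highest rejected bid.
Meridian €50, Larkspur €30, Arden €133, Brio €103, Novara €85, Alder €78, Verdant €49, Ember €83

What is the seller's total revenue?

Total revenue: €250

Bids ranked high→low: 133 (Arden), 103 (Brio), 85 (Novara), 83 (Ember), 78 (Alder), 50 (Meridian), 49 (Verdant), …
The 5 highest are Arden, Brio, Novara, Ember, Alder.
Clearing price = highest rejected bid = €50.
Total revenue = 5 × €50 = €250.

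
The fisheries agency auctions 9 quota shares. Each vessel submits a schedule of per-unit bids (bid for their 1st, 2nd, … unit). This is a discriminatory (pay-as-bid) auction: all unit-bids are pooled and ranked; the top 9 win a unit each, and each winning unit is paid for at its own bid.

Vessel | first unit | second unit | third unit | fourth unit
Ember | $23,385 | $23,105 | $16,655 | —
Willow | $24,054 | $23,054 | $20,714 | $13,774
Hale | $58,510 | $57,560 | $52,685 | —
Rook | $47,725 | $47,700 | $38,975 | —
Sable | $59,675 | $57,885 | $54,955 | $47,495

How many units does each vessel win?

Pooled unit-bids ranked (top 9): 59,675 (Sable-1), 58,510 (Hale-1), 57,885 (Sable-2), 57,560 (Hale-2), 54,955 (Sable-3), 52,685 (Hale-3), 47,725 (Rook-1), 47,700 (Rook-2), 47,495 (Sable-4)
Next rejected bid: $38,975 (not a price — pay-as-bid).
Allocation: Hale 3, Rook 2, Sable 4.

Hale 3, Rook 2, Sable 4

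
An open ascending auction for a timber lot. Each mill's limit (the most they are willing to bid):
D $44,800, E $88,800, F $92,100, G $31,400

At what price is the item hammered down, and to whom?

Limits in order: 92,100 (F) > 88,800 (E) > 44,800 (D) > 31,400 (G)
Bidding ends when E exits at $88,800; F takes it.

F wins at $88,800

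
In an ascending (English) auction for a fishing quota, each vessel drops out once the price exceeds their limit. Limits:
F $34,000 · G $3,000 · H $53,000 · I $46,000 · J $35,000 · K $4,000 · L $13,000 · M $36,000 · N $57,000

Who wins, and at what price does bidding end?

N wins at $53,000

Limits in order: 57,000 (N) > 53,000 (H) > 46,000 (I) > 36,000 (M) > 35,000 (J) > 34,000 (F) > …
Bidding ends when H exits at $53,000; N takes it.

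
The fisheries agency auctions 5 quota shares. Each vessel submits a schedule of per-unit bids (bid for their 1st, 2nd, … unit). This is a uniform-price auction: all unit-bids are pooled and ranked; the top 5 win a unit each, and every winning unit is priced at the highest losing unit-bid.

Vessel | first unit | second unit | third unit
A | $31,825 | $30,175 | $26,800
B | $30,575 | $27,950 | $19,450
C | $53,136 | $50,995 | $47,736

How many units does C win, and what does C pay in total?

All unit-bids, highest first — top 5: 53,136 (C-1), 50,995 (C-2), 47,736 (C-3), 31,825 (A-1), 30,575 (B-1)
First bid not allocated: $30,175.
C wins 3 unit(s) at $30,175 each.

C: 3 units, pays $90,525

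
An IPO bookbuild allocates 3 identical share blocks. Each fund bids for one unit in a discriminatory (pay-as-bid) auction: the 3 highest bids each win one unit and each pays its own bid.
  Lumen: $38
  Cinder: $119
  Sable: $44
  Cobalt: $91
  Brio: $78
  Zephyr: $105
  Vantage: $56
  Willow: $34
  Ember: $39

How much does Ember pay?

Ember pays $0

Sorting: 119 (Cinder), 105 (Zephyr), 91 (Cobalt), 78 (Brio), 56 (Vantage), …
The 3 highest are Cinder, Zephyr, Cobalt.
Ember does not win → $0.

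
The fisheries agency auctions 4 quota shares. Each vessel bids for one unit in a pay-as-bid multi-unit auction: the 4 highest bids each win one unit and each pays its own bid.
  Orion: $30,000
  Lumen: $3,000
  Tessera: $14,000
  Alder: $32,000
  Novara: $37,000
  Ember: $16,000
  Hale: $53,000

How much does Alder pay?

Alder pays $32,000

Sorting: 53,000 (Hale), 37,000 (Novara), 32,000 (Alder), 30,000 (Orion), 16,000 (Ember), 14,000 (Tessera), …
Winners (4 units): Hale, Novara, Alder, Orion.
Alder wins → own bid $32,000.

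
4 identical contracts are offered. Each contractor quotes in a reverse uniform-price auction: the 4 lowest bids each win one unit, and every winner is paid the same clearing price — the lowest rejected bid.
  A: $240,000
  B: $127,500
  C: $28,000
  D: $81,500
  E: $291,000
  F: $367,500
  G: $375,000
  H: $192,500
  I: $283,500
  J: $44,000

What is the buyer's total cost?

Bids ranked low→high: 28,000 (C), 44,000 (J), 81,500 (D), 127,500 (B), 192,500 (H), 240,000 (A), …
Winners (4 units): C, J, D, B.
Lowest unsuccessful bid: $192,500 → clearing price.
Total cost = 4 × $192,500 = $770,000.

Total cost: $770,000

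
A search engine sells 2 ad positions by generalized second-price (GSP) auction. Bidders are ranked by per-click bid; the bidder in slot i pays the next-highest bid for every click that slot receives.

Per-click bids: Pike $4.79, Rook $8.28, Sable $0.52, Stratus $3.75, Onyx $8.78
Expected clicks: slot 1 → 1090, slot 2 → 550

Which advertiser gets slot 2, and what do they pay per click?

Sorting advertisers: $8.78 (Onyx) > $8.28 (Rook) > $4.79 (Pike) > …
Slot 2 goes to the second-ranked bidder, Rook, who pays the next bid down: $4.79/click.

Rook; $4.79 per click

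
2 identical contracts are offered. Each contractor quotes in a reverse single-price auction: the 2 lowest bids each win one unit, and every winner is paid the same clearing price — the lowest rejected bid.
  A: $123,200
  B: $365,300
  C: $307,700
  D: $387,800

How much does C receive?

Sorting: 123,200 (A), 307,700 (C), 365,300 (B), 387,800 (D)
Lowest 2: A, C.
First losing bid is B's $365,300, which sets the uniform price.
C wins → is paid $365,300.

C is paid $365,300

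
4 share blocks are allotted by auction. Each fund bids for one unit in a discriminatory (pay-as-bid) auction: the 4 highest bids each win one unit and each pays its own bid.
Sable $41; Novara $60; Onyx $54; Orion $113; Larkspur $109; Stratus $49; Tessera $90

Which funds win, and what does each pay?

Orion $113, Larkspur $109, Tessera $90, Novara $60

Bids ranked high→low: 113 (Orion), 109 (Larkspur), 90 (Tessera), 60 (Novara), 54 (Onyx), 49 (Stratus), …
The 4 highest are Orion, Larkspur, Tessera, Novara.
Each winner pays its own bid: Orion $113, Larkspur $109, Tessera $90, Novara $60.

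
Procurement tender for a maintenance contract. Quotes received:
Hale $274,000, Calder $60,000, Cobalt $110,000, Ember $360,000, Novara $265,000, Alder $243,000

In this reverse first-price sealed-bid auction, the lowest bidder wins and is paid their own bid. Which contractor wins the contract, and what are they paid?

Reverse first-price sealed-bid auction: the lowest bidder wins and is paid their own bid.
Bids in order: 60,000 (Calder) < 110,000 (Cobalt) < 243,000 (Alder) < 265,000 (Novara) < 274,000 (Hale) < 360,000 (Ember)
First-price: Calder is paid what they bid, $60,000.

Calder is paid $60,000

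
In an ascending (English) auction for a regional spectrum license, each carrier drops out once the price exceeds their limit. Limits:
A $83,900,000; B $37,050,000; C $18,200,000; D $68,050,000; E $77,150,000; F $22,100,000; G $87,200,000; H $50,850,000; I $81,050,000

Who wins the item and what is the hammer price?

Limits ranked: 87,200,000 (G) > 83,900,000 (A) > 81,050,000 (I) > 77,150,000 (E) > 68,050,000 (D) > 50,850,000 (H) > …
Once the price passes $83,900,000, only G is left; the hammer falls at A's limit of $83,900,000.

G wins at $83,900,000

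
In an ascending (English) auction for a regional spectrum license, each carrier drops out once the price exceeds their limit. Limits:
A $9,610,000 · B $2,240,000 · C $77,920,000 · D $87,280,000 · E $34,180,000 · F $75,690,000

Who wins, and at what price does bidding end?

D wins at $77,920,000

Open ascending-bid auction: the price rises until one bidder remains; the winner pays the price at which the last rival dropped out.
Sorting limits: 87,280,000 (D) > 77,920,000 (C) > 75,690,000 (F) > 34,180,000 (E) > 9,610,000 (A) > 2,240,000 (B)
Bidding ends when C exits at $77,920,000; D takes it.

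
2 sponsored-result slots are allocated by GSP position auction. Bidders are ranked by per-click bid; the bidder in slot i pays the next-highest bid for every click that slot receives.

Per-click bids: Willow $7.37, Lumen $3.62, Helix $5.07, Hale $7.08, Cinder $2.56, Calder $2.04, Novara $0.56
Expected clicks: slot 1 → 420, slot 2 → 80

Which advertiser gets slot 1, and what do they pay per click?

Sorting advertisers: $7.37 (Willow) > $7.08 (Hale) > $5.07 (Helix) > …
Slot 1 goes to the first-ranked bidder, Willow, who pays the next bid down: $7.08/click.

Willow; $7.08 per click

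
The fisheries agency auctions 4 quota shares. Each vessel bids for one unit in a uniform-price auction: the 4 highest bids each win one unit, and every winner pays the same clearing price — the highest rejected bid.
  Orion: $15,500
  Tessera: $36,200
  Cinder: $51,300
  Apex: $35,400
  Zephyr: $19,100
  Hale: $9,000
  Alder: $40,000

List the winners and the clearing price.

Cinder, Alder, Tessera, Apex; each pays $19,100

Bids ranked high→low: 51,300 (Cinder), 40,000 (Alder), 36,200 (Tessera), 35,400 (Apex), 19,100 (Zephyr), 15,500 (Orion), …
Top 4: Cinder, Alder, Tessera, Apex.
Highest unsuccessful bid: $19,100 → clearing price.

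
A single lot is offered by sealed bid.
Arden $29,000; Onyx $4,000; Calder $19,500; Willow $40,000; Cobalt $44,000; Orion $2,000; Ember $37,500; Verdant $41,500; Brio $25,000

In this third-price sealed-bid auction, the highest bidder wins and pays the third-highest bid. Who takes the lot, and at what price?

Cobalt pays $40,000

Rule: the highest bidder wins and pays the third-highest bid.
Sorting bids: 44,000 (Cobalt) > 41,500 (Verdant) > 40,000 (Willow) > 37,500 (Ember) > 29,000 (Arden) > 25,000 (Brio) > …
Cobalt wins; payment is bid #3 in the ranking = $40,000.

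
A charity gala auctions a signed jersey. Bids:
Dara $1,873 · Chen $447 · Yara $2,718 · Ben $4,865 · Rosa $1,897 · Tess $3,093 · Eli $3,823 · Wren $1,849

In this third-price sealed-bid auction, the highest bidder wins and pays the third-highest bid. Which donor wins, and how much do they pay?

Ben pays $3,093

Third-price sealed-bid auction: the highest bidder wins and pays the third-highest bid.
Bids ranked: 4,865 (Ben) > 3,823 (Eli) > 3,093 (Tess) > 2,718 (Yara) > 1,897 (Rosa) > 1,873 (Dara) > …
Ben is highest; pays the third-highest bid, $3,093.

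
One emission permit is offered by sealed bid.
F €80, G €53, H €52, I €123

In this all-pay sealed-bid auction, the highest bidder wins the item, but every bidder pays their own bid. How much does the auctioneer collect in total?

Total revenue: €308

All-pay sealed-bid auction: the highest bidder wins the item, but every bidder pays their own bid.
Sorting bids: 123 (I) > 80 (F) > 53 (G) > 52 (H)
I wins with the top bid; all bids are sunk regardless.
Every bidder forfeits their bid regardless of winning.
Revenue = 80 + 53 + 52 + 123 = €308.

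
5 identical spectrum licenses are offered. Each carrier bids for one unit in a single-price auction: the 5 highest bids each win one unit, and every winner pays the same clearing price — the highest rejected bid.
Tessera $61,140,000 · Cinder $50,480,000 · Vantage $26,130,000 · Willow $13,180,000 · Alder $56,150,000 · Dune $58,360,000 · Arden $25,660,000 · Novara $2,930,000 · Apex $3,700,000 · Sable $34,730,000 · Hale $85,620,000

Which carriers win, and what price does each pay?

Sorting: 85,620,000 (Hale), 61,140,000 (Tessera), 58,360,000 (Dune), 56,150,000 (Alder), 50,480,000 (Cinder), 34,730,000 (Sable), 26,130,000 (Vantage), …
Top 5: Hale, Tessera, Dune, Alder, Cinder.
Highest unsuccessful bid: $34,730,000 → clearing price.

Hale, Tessera, Dune, Alder, Cinder; each pays $34,730,000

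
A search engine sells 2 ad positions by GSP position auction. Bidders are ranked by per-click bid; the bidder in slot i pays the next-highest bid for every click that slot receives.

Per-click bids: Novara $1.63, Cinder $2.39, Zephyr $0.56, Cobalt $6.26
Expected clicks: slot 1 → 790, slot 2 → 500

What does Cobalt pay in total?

Ranked by bid: $6.26 (Cobalt) > $2.39 (Cinder) > $1.63 (Novara) > …
Cobalt holds slot 1 → pays next bid $2.39 × 790 clicks = $1888.10.

Cobalt pays $1888.10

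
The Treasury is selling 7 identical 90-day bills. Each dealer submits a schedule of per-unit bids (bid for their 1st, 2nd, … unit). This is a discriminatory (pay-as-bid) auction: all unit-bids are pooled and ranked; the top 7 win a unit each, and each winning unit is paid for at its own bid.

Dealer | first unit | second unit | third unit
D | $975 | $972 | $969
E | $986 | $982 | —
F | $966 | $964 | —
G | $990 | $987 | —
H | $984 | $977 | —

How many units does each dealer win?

D 1, E 2, G 2, H 2

All unit-bids, highest first — top 7: 990 (G-1), 987 (G-2), 986 (E-1), 984 (H-1), 982 (E-2), 977 (H-2), 975 (D-1)
Next rejected bid: $972 (not a price — pay-as-bid).
Allocation: D 1, E 2, G 2, H 2.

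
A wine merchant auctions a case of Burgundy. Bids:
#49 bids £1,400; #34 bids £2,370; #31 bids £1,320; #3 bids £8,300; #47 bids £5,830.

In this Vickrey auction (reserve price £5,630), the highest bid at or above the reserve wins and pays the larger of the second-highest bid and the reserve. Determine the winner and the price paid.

Bids in order: 8,300 (#3) > 5,830 (#47) > 2,370 (#34) > 1,400 (#49) > 1,320 (#31)
Highest eligible bid: #3 at £8,300.
max(second-highest £5,830, reserve £5,630) = £5,830; the reserve does not bind.

#3 pays £5,830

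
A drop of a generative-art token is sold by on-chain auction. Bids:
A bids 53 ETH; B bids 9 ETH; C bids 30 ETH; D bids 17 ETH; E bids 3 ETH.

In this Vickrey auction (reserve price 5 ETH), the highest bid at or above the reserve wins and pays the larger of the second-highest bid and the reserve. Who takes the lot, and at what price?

A pays 30 ETH

Vickrey auction (reserve price 5 ETH): the highest bid at or above the reserve wins and pays the larger of the second-highest bid and the reserve.
Sorting bids: 53 (A) > 30 (C) > 17 (D) > 9 (B) > 3 (E)
A has the top bid at or above the reserve (53 ETH).
max(second-highest 30 ETH, reserve 5 ETH) = 30 ETH; the reserve does not bind.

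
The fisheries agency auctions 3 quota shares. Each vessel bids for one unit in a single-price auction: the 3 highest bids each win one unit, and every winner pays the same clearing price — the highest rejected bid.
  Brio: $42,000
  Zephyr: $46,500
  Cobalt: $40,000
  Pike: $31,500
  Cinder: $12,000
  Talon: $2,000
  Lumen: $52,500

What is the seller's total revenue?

Bids ranked high→low: 52,500 (Lumen), 46,500 (Zephyr), 42,000 (Brio), 40,000 (Cobalt), 31,500 (Pike), …
Winners (3 units): Lumen, Zephyr, Brio.
Clearing price = highest rejected bid = $40,000.
Total revenue = 3 × $40,000 = $120,000.

Total revenue: $120,000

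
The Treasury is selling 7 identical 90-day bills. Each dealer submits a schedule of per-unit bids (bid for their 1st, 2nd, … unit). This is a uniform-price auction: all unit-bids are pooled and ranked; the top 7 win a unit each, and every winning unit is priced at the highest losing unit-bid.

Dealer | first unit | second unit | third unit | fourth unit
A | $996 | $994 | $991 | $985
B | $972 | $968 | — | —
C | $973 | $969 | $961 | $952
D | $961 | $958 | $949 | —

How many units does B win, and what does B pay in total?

B: 1 unit, pays $968

Merging the schedules and taking the best 7: 996 (A-1), 994 (A-2), 991 (A-3), 985 (A-4), 973 (C-1), 972 (B-1), 969 (C-2)
The (k+1)-th unit-bid is $968.
B wins 1 unit(s) at $968 each.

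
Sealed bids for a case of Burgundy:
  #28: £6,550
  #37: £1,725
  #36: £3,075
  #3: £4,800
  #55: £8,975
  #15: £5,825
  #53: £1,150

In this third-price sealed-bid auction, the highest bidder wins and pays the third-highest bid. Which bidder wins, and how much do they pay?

Sorting bids: 8,975 (#55) > 6,550 (#28) > 5,825 (#15) > 4,800 (#3) > 3,075 (#36) > 1,725 (#37) > …
#55 wins; payment is bid #3 in the ranking = £5,825.

#55 pays £5,825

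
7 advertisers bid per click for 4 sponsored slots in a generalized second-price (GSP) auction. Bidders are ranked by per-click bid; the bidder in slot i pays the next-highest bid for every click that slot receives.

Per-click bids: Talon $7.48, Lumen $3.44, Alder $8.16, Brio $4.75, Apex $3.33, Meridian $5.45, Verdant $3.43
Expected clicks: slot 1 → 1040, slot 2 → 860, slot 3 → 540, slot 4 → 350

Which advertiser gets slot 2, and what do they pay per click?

Ranked by bid: $8.16 (Alder) > $7.48 (Talon) > $5.45 (Meridian) > $4.75 (Brio) > $3.44 (Lumen) > …
Slot 2 goes to the second-ranked bidder, Talon, who pays the next bid down: $5.45/click.

Talon; $5.45 per click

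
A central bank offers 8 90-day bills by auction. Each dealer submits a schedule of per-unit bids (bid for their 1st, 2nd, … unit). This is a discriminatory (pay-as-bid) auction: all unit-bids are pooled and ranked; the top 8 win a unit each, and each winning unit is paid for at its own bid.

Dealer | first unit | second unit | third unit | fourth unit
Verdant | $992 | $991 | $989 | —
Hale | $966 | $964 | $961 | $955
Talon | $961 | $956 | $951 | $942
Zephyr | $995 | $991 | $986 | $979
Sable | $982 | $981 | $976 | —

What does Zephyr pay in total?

Pooled unit-bids ranked (top 8): 995 (Zephyr-1), 992 (Verdant-1), 991 (Verdant-2), 991 (Zephyr-2), 989 (Verdant-3), 986 (Zephyr-3), 982 (Sable-1), 981 (Sable-2)
Next rejected bid: $979 (not a price — pay-as-bid).
Zephyr's winning unit-bids: 995 + 991 + 986 = $2,972.

Zephyr pays $2,972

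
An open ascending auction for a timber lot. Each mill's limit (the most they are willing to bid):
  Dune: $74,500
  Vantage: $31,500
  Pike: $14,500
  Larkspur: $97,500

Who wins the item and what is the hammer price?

Open ascending-bid auction: the price rises until one bidder remains; the winner pays the price at which the last rival dropped out.
Limits ranked: 97,500 (Larkspur) > 74,500 (Dune) > 31,500 (Vantage) > 14,500 (Pike)
Bidding ends when Dune exits at $74,500; Larkspur takes it.

Larkspur wins at $74,500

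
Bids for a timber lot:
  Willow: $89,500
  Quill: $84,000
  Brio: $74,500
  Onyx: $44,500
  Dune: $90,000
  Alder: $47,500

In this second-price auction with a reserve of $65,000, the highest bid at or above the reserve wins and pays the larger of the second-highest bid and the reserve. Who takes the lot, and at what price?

Dune pays $89,500

Second-price auction with a reserve of $65,000: the highest bid at or above the reserve wins and pays the larger of the second-highest bid and the reserve.
Sorting bids: 90,000 (Dune) > 89,500 (Willow) > 84,000 (Quill) > 74,500 (Brio) > 47,500 (Alder) > 44,500 (Onyx)
Dune has the top bid at or above the reserve ($90,000).
Second-highest bid $89,500 exceeds the reserve $65,000 → payment $89,500.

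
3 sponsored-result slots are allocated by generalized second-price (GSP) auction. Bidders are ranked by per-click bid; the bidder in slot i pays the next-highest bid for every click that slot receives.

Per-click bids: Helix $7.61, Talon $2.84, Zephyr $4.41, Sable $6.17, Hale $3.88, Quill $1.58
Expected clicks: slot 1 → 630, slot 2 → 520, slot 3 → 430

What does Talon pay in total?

Ranked by bid: $7.61 (Helix) > $6.17 (Sable) > $4.41 (Zephyr) > $3.88 (Hale) > …
Talon ranks below slot 3 → no slot, pays nothing.

Talon pays $0.00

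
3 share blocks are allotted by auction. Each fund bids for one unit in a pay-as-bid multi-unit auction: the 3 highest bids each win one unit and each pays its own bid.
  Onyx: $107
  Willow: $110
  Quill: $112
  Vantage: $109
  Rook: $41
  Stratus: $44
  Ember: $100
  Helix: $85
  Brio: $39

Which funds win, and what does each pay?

Quill $112, Willow $110, Vantage $109

Ordering the bids: 112 (Quill), 110 (Willow), 109 (Vantage), 107 (Onyx), 100 (Ember), …
The 3 highest are Quill, Willow, Vantage.
Each winner pays its own bid: Quill $112, Willow $110, Vantage $109.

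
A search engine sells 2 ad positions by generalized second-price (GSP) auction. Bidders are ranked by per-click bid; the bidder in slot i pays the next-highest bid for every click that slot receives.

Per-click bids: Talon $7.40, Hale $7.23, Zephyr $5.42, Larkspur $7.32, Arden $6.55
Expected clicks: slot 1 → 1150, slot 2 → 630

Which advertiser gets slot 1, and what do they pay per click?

Talon; $7.32 per click

Sorting advertisers: $7.40 (Talon) > $7.32 (Larkspur) > $7.23 (Hale) > …
Slot 1 goes to the first-ranked bidder, Talon, who pays the next bid down: $7.32/click.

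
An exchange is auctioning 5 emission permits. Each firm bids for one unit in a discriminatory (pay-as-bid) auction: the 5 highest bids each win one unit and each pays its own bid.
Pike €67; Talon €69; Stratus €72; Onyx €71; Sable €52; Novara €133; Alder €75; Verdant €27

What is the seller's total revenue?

Sorting: 133 (Novara), 75 (Alder), 72 (Stratus), 71 (Onyx), 69 (Talon), 67 (Pike), 52 (Sable), …
The 5 highest are Novara, Alder, Stratus, Onyx, Talon.
Total revenue = 133 + 75 + 72 + 71 + 69 = €420.

Total revenue: €420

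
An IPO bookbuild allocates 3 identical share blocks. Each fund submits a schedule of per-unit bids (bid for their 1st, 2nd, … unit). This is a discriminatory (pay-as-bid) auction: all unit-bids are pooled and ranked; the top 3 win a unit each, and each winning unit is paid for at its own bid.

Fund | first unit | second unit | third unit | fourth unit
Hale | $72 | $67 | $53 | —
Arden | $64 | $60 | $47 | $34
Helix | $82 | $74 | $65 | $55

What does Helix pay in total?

Helix pays $156

Merging the schedules and taking the best 3: 82 (Helix-1), 74 (Helix-2), 72 (Hale-1)
Next rejected bid: $67 (not a price — pay-as-bid).
Helix's winning unit-bids: 82 + 74 = $156.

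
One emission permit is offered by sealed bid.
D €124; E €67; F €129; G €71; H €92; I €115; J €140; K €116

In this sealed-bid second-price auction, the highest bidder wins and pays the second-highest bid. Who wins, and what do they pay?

J pays €129

Rule: the highest bidder wins and pays the second-highest bid.
Bids ranked: 140 (J) > 129 (F) > 124 (D) > 116 (K) > 115 (I) > 92 (H) > …
J is highest; pays the second-highest bid, €129.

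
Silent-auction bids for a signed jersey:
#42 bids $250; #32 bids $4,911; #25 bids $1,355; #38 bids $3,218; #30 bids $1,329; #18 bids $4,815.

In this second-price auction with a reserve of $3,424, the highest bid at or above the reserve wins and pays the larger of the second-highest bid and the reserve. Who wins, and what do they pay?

#32 pays $4,815

Bids ranked: 4,911 (#32) > 4,815 (#18) > 3,218 (#38) > 1,355 (#25) > 1,329 (#30) > 250 (#42)
#32 has the top bid at or above the reserve ($4,911).
max(second-highest $4,815, reserve $3,424) = $4,815; the reserve does not bind.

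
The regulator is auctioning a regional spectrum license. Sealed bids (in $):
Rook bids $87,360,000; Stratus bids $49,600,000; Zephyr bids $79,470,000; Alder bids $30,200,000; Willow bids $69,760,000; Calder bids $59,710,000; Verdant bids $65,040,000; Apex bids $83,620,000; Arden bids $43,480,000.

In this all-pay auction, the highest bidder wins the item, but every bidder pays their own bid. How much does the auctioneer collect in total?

Total revenue: $568,240,000

Rule: the highest bidder wins the item, but every bidder pays their own bid.
Bids ranked: 87,360,000 (Rook) > 83,620,000 (Apex) > 79,470,000 (Zephyr) > 69,760,000 (Willow) > 65,040,000 (Verdant) > 59,710,000 (Calder) > …
Every bidder forfeits their bid regardless of winning.
Revenue = 87,360,000 + 49,600,000 + 79,470,000 + 30,200,000 + 69,760,000 + 59,710,000 + 65,040,000 + 83,620,000 + 43,480,000 = $568,240,000.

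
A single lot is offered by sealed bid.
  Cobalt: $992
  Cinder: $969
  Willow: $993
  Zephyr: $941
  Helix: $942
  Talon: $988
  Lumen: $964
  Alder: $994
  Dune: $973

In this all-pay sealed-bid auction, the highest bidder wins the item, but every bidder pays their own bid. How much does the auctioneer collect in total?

Total revenue: $8,756

Sorting bids: 994 (Alder) > 993 (Willow) > 992 (Cobalt) > 988 (Talon) > 973 (Dune) > 969 (Cinder) > …
Alder wins with the top bid; all bids are sunk regardless.
Every bidder forfeits their bid regardless of winning.
Revenue = 992 + 969 + 993 + 941 + 942 + 988 + 964 + 994 + 973 = $8,756.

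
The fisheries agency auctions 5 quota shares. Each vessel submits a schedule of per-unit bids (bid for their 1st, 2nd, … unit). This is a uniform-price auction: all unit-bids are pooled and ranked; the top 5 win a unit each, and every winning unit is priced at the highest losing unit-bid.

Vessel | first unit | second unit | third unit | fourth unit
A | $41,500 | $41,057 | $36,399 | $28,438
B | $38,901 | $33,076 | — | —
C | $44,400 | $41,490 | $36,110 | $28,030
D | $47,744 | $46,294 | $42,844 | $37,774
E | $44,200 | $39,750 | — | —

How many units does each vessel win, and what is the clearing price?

C 1, D 3, E 1; clearing price $41,500

All unit-bids, highest first — top 5: 47,744 (D-1), 46,294 (D-2), 44,400 (C-1), 44,200 (E-1), 42,844 (D-3)
Highest rejected unit-bid = $41,500.
Allocation: C 1, D 3, E 1.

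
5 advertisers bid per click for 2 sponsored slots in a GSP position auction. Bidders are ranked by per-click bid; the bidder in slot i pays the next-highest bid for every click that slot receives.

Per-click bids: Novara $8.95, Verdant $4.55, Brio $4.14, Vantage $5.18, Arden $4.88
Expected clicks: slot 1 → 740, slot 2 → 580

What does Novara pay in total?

Sorting advertisers: $8.95 (Novara) > $5.18 (Vantage) > $4.88 (Arden) > …
Novara holds slot 1 → pays next bid $5.18 × 740 clicks = $3833.20.

Novara pays $3833.20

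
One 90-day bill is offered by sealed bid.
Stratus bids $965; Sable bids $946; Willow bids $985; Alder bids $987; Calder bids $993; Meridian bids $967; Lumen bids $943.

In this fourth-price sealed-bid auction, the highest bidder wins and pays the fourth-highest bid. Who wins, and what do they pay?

Calder pays $967

Sorting bids: 993 (Calder) > 987 (Alder) > 985 (Willow) > 967 (Meridian) > 965 (Stratus) > 946 (Sable) > …
Calder is highest; pays the fourth-highest bid, $967.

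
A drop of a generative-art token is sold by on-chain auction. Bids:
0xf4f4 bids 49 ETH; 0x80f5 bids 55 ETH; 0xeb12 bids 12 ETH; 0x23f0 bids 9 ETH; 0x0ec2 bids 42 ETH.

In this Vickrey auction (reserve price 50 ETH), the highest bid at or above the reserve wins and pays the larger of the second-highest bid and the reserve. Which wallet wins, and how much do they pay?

Bids in order: 55 (0x80f5) > 49 (0xf4f4) > 42 (0x0ec2) > 12 (0xeb12) > 9 (0x23f0)
Highest eligible bid: 0x80f5 at 55 ETH.
Second-highest bid 49 ETH is below the reserve 50 ETH, so the reserve binds → payment 50 ETH.

0x80f5 pays 50 ETH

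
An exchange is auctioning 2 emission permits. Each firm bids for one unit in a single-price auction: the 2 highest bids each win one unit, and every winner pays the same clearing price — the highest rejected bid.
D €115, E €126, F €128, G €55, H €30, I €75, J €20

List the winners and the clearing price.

Sorting: 128 (F), 126 (E), 115 (D), 75 (I), …
Winners (2 units): F, E.
Clearing price = highest rejected bid = €115.

F, E; each pays €115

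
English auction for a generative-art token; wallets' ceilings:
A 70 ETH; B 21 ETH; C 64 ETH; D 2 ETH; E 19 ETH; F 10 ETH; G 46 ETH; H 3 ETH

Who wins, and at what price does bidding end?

A wins at 64 ETH

Limits in order: 70 (A) > 64 (C) > 46 (G) > 21 (B) > 19 (E) > 10 (F) > …
Once the price passes 64 ETH, only A is left; the hammer falls at C's limit of 64 ETH.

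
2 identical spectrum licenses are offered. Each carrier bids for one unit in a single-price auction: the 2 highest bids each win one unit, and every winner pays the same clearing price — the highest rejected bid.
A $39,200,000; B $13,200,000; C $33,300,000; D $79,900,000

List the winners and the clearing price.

Ordering the bids: 79,900,000 (D), 39,200,000 (A), 33,300,000 (C), 13,200,000 (B)
Top 2: D, A.
First losing bid is C's $33,300,000, which sets the uniform price.

D, A; each pays $33,300,000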